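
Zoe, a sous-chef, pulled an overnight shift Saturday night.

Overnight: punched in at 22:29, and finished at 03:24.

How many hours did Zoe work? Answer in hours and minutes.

Overnight: 22:29 → midnight = 1 h 31 min; midnight → 03:24 = 3 h 24 min; span 4 h 55 min

4 h 55 min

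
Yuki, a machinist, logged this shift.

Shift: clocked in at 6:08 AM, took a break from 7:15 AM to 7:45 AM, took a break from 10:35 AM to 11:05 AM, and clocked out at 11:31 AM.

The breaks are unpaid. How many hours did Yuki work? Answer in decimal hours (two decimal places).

4.38 hours

Shift: 6:08 AM–11:31 AM = 5 h 23 min; less 60 min break → 4 h 23 min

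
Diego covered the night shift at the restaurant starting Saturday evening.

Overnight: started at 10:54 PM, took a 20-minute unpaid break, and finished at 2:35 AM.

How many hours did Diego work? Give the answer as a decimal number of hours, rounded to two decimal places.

Overnight: 10:54 PM → midnight = 1 h 6 min; midnight → 2:35 AM = 2 h 35 min; span 3 h 41 min; less 20 min break → 3 h 21 min

3.35 hours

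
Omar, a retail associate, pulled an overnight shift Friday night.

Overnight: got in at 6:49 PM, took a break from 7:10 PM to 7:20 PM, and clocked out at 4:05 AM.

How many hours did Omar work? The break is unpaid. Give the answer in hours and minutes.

Overnight: 6:49 PM → midnight = 5 h 11 min; midnight → 4:05 AM = 4 h 5 min; span 9 h 16 min; less 10 min break → 9 h 6 min

9 h 6 min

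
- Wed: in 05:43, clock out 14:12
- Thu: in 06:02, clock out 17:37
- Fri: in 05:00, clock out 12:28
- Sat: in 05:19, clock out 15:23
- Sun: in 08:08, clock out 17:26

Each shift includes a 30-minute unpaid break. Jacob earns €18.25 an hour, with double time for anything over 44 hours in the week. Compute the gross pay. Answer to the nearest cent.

€817.60

Wed: 05:43–14:12 = 8 h 29 min; less 30 min break → 7 h 59 min
Thu: 06:02–17:37 = 11 h 35 min; less 30 min break → 11 h 5 min
Fri: 05:00–12:28 = 7 h 28 min; less 30 min break → 6 h 58 min
Sat: 05:19–15:23 = 10 h 4 min; less 30 min break → 9 h 34 min
Sun: 08:08–17:26 = 9 h 18 min; less 30 min break → 8 h 48 min
Total worked: 44 h 24 min = 2664 min.
Regular 44 h 0 min = 2640 min at €18.25/h; overtime 0 h 24 min = 24 min at €36.50/h.
Pay = (2640 × €18.25 + 24 × €36.50) ÷ 60 = €817.60.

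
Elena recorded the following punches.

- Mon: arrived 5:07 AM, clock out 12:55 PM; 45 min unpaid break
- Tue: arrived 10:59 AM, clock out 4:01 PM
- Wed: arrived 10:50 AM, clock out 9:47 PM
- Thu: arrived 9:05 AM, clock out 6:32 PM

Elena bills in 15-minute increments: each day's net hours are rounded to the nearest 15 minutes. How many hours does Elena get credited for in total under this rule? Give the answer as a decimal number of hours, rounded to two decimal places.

32.50 hours

Mon: 5:07 AM–12:55 PM = 7 h 48 min − 45 min = 7 h 3 min → rounds to 7 h 0 min
Tue: 10:59 AM–4:01 PM = 5 h 2 min → rounds to 5 h 0 min
Wed: 10:50 AM–9:47 PM = 10 h 57 min → rounds to 11 h 0 min
Thu: 9:05 AM–6:32 PM = 9 h 27 min → rounds to 9 h 30 min
Total credited: 32 h 30 min.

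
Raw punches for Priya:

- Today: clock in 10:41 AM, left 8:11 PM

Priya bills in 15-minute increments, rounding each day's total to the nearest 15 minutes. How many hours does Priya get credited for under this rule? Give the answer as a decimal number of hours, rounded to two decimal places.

Today: 10:41 AM–8:11 PM = 9 h 30 min → rounds to 9 h 30 min

9.50 hours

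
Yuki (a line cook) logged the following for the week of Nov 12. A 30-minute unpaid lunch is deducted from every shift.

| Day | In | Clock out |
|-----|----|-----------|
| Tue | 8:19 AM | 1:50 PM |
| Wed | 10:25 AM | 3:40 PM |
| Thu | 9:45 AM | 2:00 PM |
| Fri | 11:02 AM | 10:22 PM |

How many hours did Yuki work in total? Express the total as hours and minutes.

Tue: 8:19 AM–1:50 PM = 5 h 31 min; less 30 min break → 5 h 1 min
Wed: 10:25 AM–3:40 PM = 5 h 15 min; less 30 min break → 4 h 45 min
Thu: 9:45 AM–2:00 PM = 4 h 15 min; less 30 min break → 3 h 45 min
Fri: 11:02 AM–10:22 PM = 11 h 20 min; less 30 min break → 10 h 50 min
Total: 5 h 1 min + 4 h 45 min + 3 h 45 min + 10 h 50 min = 24 h 21 min.

24 h 21 min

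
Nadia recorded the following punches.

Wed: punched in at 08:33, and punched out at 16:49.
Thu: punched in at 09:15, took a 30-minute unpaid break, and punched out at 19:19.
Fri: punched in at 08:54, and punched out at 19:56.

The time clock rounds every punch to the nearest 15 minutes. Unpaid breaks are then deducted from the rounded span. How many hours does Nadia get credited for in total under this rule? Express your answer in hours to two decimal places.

Wed: in 08:33→08:30, out 16:49→16:45; 8 h 15 min
Thu: in 09:15→09:15, out 19:19→19:15; 10 h 0 min − 30 min = 9 h 30 min
Fri: in 08:54→09:00, out 19:56→20:00; 11 h 0 min
Total credited: 28 h 45 min.

28.75 hours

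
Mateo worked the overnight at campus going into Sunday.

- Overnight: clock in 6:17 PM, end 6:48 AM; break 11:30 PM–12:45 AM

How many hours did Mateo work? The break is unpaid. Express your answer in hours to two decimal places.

Overnight: 6:17 PM → midnight = 5 h 43 min; midnight → 6:48 AM = 6 h 48 min; span 12 h 31 min; less 75 min break → 11 h 16 min

11.27 hours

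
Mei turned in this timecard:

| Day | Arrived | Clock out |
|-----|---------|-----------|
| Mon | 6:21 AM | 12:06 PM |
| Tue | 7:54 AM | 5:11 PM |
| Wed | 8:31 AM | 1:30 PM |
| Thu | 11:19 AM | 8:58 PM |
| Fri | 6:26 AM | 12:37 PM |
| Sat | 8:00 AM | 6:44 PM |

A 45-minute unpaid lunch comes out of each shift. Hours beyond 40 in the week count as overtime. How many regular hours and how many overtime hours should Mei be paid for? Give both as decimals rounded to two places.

Mon: 6:21 AM–12:06 PM = 5 h 45 min; less 45 min break → 5 h 0 min
Tue: 7:54 AM–5:11 PM = 9 h 17 min; less 45 min break → 8 h 32 min
Wed: 8:31 AM–1:30 PM = 4 h 59 min; less 45 min break → 4 h 14 min
Thu: 11:19 AM–8:58 PM = 9 h 39 min; less 45 min break → 8 h 54 min
Fri: 6:26 AM–12:37 PM = 6 h 11 min; less 45 min break → 5 h 26 min
Sat: 8:00 AM–6:44 PM = 10 h 44 min; less 45 min break → 9 h 59 min
Total worked: 42 h 5 min = 42.08 h.
Threshold 40 h → overtime 2 h 5 min, regular 40 h 0 min.

Regular 40.00 hours, overtime 2.08 hours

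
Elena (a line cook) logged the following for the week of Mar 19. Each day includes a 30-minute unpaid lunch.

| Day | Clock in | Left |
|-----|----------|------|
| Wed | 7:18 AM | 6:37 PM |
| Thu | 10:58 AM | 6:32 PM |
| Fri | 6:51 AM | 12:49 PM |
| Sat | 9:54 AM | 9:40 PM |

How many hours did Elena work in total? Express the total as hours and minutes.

Wed: 7:18 AM–6:37 PM = 11 h 19 min; less 30 min break → 10 h 49 min
Thu: 10:58 AM–6:32 PM = 7 h 34 min; less 30 min break → 7 h 4 min
Fri: 6:51 AM–12:49 PM = 5 h 58 min; less 30 min break → 5 h 28 min
Sat: 9:54 AM–9:40 PM = 11 h 46 min; less 30 min break → 11 h 16 min
Total: 10 h 49 min + 7 h 4 min + 5 h 28 min + 11 h 16 min = 34 h 37 min.

34 h 37 min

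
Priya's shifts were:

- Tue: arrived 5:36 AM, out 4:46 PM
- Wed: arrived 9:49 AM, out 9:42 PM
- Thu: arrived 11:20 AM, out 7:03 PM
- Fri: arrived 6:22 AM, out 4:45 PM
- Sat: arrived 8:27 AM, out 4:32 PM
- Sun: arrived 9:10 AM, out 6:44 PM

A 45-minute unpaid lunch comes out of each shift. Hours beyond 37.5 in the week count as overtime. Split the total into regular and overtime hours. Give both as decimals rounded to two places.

Tue: 5:36 AM–4:46 PM = 11 h 10 min; less 45 min break → 10 h 25 min
Wed: 9:49 AM–9:42 PM = 11 h 53 min; less 45 min break → 11 h 8 min
Thu: 11:20 AM–7:03 PM = 7 h 43 min; less 45 min break → 6 h 58 min
Fri: 6:22 AM–4:45 PM = 10 h 23 min; less 45 min break → 9 h 38 min
Sat: 8:27 AM–4:32 PM = 8 h 5 min; less 45 min break → 7 h 20 min
Sun: 9:10 AM–6:44 PM = 9 h 34 min; less 45 min break → 8 h 49 min
Total worked: 54 h 18 min = 54.30 h.
Threshold 37.5 h → overtime 16 h 48 min, regular 37 h 30 min.

Regular 37.50 hours, overtime 16.80 hours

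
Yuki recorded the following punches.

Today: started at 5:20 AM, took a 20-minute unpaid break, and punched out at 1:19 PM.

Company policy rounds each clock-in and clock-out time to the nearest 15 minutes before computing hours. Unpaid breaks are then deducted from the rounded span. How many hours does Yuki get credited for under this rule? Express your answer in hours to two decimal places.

7.67 hours

Today: in 5:20 AM→5:15 AM, out 1:19 PM→1:15 PM; 8 h 0 min − 20 min = 7 h 40 min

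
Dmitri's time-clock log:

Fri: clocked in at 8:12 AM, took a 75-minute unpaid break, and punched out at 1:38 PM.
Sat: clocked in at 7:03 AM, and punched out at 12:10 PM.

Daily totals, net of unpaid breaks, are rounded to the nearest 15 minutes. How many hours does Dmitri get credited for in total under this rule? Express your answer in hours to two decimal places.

Fri: 8:12 AM–1:38 PM = 5 h 26 min − 75 min = 4 h 11 min → rounds to 4 h 15 min
Sat: 7:03 AM–12:10 PM = 5 h 7 min → rounds to 5 h 0 min
Total credited: 9 h 15 min.

9.25 hours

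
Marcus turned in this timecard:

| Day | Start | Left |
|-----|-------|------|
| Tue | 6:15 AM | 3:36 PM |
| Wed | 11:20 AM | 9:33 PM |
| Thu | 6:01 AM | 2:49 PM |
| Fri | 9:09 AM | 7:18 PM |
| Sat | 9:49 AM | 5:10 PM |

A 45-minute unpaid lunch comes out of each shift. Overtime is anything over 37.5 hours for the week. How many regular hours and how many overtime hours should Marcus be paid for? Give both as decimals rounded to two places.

Tue: 6:15 AM–3:36 PM = 9 h 21 min; less 45 min break → 8 h 36 min
Wed: 11:20 AM–9:33 PM = 10 h 13 min; less 45 min break → 9 h 28 min
Thu: 6:01 AM–2:49 PM = 8 h 48 min; less 45 min break → 8 h 3 min
Fri: 9:09 AM–7:18 PM = 10 h 9 min; less 45 min break → 9 h 24 min
Sat: 9:49 AM–5:10 PM = 7 h 21 min; less 45 min break → 6 h 36 min
Total worked: 42 h 7 min = 42.12 h.
Threshold 37.5 h → overtime 4 h 37 min, regular 37 h 30 min.

Regular 37.50 hours, overtime 4.62 hours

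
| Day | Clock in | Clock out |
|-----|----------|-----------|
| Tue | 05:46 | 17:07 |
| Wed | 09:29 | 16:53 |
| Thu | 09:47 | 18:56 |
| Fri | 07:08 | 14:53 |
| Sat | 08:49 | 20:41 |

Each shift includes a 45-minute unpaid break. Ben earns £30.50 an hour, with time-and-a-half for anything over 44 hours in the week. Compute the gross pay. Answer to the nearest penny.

£1334.88

Tue: 05:46–17:07 = 11 h 21 min; less 45 min break → 10 h 36 min
Wed: 09:29–16:53 = 7 h 24 min; less 45 min break → 6 h 39 min
Thu: 09:47–18:56 = 9 h 9 min; less 45 min break → 8 h 24 min
Fri: 07:08–14:53 = 7 h 45 min; less 45 min break → 7 h 0 min
Sat: 08:49–20:41 = 11 h 52 min; less 45 min break → 11 h 7 min
Total worked: 43 h 46 min = 2626 min.
Regular 43 h 46 min = 2626 min at £30.50/h; overtime 0 h 0 min = 0 min at £45.75/h.
Pay = (2626 × £30.50 + 0 × £45.75) ÷ 60 = £1334.88.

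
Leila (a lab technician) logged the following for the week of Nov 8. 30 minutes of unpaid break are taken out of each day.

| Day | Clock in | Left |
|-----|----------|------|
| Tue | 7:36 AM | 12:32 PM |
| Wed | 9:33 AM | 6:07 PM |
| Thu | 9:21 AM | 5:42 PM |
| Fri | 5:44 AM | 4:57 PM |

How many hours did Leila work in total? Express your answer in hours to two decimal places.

31.07 hours

Tue: 7:36 AM–12:32 PM = 4 h 56 min; less 30 min break → 4 h 26 min
Wed: 9:33 AM–6:07 PM = 8 h 34 min; less 30 min break → 8 h 4 min
Thu: 9:21 AM–5:42 PM = 8 h 21 min; less 30 min break → 7 h 51 min
Fri: 5:44 AM–4:57 PM = 11 h 13 min; less 30 min break → 10 h 43 min
Total: 4 h 26 min + 8 h 4 min + 7 h 51 min + 10 h 43 min = 31 h 4 min.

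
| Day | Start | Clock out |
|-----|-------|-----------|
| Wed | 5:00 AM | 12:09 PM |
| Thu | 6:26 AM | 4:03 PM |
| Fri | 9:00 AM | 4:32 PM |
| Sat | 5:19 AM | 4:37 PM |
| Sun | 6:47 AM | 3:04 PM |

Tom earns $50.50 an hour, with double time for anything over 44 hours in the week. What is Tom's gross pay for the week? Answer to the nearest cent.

Wed: 5:00 AM–12:09 PM = 7 h 9 min
Thu: 6:26 AM–4:03 PM = 9 h 37 min
Fri: 9:00 AM–4:32 PM = 7 h 32 min
Sat: 5:19 AM–4:37 PM = 11 h 18 min
Sun: 6:47 AM–3:04 PM = 8 h 17 min
Total worked: 43 h 53 min = 2633 min.
Regular 43 h 53 min = 2633 min at $50.50/h; overtime 0 h 0 min = 0 min at $101.00/h.
Pay = (2633 × $50.50 + 0 × $101.00) ÷ 60 = $2216.11.

$2216.11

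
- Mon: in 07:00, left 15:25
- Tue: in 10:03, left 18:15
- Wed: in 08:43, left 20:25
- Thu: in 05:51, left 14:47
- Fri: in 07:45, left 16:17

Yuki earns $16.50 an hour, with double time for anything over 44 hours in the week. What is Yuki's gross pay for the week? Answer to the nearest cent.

Mon: 07:00–15:25 = 8 h 25 min
Tue: 10:03–18:15 = 8 h 12 min
Wed: 08:43–20:25 = 11 h 42 min
Thu: 05:51–14:47 = 8 h 56 min
Fri: 07:45–16:17 = 8 h 32 min
Total worked: 45 h 47 min = 2747 min.
Regular 44 h 0 min = 2640 min at $16.50/h; overtime 1 h 47 min = 107 min at $33.00/h.
Pay = (2640 × $16.50 + 107 × $33.00) ÷ 60 = $784.85.

$784.85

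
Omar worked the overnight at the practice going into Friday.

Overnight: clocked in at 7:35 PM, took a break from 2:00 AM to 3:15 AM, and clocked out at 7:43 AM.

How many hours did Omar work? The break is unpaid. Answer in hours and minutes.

Overnight: 7:35 PM → midnight = 4 h 25 min; midnight → 7:43 AM = 7 h 43 min; span 12 h 8 min; less 75 min break → 10 h 53 min

10 h 53 min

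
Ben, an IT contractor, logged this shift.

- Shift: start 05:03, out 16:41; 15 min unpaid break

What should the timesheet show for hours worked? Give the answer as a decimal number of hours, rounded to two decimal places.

Shift: 05:03–16:41 = 11 h 38 min; less 15 min break → 11 h 23 min

11.38 hours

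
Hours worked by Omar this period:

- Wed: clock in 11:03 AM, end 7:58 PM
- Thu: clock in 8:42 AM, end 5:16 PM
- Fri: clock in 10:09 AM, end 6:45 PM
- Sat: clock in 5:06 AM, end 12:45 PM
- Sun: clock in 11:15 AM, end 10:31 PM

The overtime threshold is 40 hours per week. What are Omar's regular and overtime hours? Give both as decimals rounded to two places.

Wed: 11:03 AM–7:58 PM = 8 h 55 min
Thu: 8:42 AM–5:16 PM = 8 h 34 min
Fri: 10:09 AM–6:45 PM = 8 h 36 min
Sat: 5:06 AM–12:45 PM = 7 h 39 min
Sun: 11:15 AM–10:31 PM = 11 h 16 min
Total worked: 45 h 0 min = 45.00 h.
Threshold 40 h → overtime 5 h 0 min, regular 40 h 0 min.

Regular 40.00 hours, overtime 5.00 hours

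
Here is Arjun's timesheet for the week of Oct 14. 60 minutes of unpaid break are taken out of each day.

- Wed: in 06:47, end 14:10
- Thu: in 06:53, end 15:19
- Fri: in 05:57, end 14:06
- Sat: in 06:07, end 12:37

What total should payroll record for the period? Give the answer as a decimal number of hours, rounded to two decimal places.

26.47 hours

Wed: 06:47–14:10 = 7 h 23 min; less 60 min break → 6 h 23 min
Thu: 06:53–15:19 = 8 h 26 min; less 60 min break → 7 h 26 min
Fri: 05:57–14:06 = 8 h 9 min; less 60 min break → 7 h 9 min
Sat: 06:07–12:37 = 6 h 30 min; less 60 min break → 5 h 30 min
Total: 6 h 23 min + 7 h 26 min + 7 h 9 min + 5 h 30 min = 26 h 28 min.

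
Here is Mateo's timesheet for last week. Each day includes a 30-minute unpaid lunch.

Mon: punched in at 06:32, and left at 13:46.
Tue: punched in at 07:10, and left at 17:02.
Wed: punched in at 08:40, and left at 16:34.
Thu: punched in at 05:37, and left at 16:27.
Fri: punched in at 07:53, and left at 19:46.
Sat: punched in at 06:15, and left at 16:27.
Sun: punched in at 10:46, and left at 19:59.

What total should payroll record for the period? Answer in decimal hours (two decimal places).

63.63 hours

Mon: 06:32–13:46 = 7 h 14 min; less 30 min break → 6 h 44 min
Tue: 07:10–17:02 = 9 h 52 min; less 30 min break → 9 h 22 min
Wed: 08:40–16:34 = 7 h 54 min; less 30 min break → 7 h 24 min
Thu: 05:37–16:27 = 10 h 50 min; less 30 min break → 10 h 20 min
Fri: 07:53–19:46 = 11 h 53 min; less 30 min break → 11 h 23 min
Sat: 06:15–16:27 = 10 h 12 min; less 30 min break → 9 h 42 min
Sun: 10:46–19:59 = 9 h 13 min; less 30 min break → 8 h 43 min
Total: 6 h 44 min + 9 h 22 min + 7 h 24 min + 10 h 20 min + 11 h 23 min + 9 h 42 min + 8 h 43 min = 63 h 38 min.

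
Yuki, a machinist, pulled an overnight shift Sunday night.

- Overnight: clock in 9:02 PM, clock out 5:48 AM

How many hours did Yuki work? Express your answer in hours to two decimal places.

8.77 hours

Overnight: 9:02 PM → midnight = 2 h 58 min; midnight → 5:48 AM = 5 h 48 min; span 8 h 46 min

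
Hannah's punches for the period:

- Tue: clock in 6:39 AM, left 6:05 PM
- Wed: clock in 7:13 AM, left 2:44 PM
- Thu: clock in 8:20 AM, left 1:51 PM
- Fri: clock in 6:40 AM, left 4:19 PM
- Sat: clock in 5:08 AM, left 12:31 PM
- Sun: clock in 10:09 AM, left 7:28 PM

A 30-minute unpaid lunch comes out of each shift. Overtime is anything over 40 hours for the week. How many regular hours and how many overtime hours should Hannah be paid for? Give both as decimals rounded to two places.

Regular 40.00 hours, overtime 7.82 hours

Tue: 6:39 AM–6:05 PM = 11 h 26 min; less 30 min break → 10 h 56 min
Wed: 7:13 AM–2:44 PM = 7 h 31 min; less 30 min break → 7 h 1 min
Thu: 8:20 AM–1:51 PM = 5 h 31 min; less 30 min break → 5 h 1 min
Fri: 6:40 AM–4:19 PM = 9 h 39 min; less 30 min break → 9 h 9 min
Sat: 5:08 AM–12:31 PM = 7 h 23 min; less 30 min break → 6 h 53 min
Sun: 10:09 AM–7:28 PM = 9 h 19 min; less 30 min break → 8 h 49 min
Total worked: 47 h 49 min = 47.82 h.
Threshold 40 h → overtime 7 h 49 min, regular 40 h 0 min.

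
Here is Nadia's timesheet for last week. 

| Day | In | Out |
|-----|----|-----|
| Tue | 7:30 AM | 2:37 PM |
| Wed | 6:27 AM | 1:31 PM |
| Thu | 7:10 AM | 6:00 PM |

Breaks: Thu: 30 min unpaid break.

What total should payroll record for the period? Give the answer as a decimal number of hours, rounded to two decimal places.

24.52 hours

Tue: 7:30 AM–2:37 PM = 7 h 7 min
Wed: 6:27 AM–1:31 PM = 7 h 4 min
Thu: 7:10 AM–6:00 PM = 10 h 50 min; less 30 min break → 10 h 20 min
Total: 7 h 7 min + 7 h 4 min + 10 h 20 min = 24 h 31 min.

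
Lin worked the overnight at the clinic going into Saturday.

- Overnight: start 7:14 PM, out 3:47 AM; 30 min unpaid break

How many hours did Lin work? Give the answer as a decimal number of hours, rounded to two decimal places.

8.05 hours

Overnight: 7:14 PM → midnight = 4 h 46 min; midnight → 3:47 AM = 3 h 47 min; span 8 h 33 min; less 30 min break → 8 h 3 min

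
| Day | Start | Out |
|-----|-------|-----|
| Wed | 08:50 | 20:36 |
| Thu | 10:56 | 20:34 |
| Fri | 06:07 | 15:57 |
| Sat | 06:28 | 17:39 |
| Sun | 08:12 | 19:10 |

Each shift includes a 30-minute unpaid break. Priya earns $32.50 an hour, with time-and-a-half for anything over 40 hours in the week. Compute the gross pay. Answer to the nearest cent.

Wed: 08:50–20:36 = 11 h 46 min; less 30 min break → 11 h 16 min
Thu: 10:56–20:34 = 9 h 38 min; less 30 min break → 9 h 8 min
Fri: 06:07–15:57 = 9 h 50 min; less 30 min break → 9 h 20 min
Sat: 06:28–17:39 = 11 h 11 min; less 30 min break → 10 h 41 min
Sun: 08:12–19:10 = 10 h 58 min; less 30 min break → 10 h 28 min
Total worked: 50 h 53 min = 3053 min.
Regular 40 h 0 min = 2400 min at $32.50/h; overtime 10 h 53 min = 653 min at $48.75/h.
Pay = (2400 × $32.50 + 653 × $48.75) ÷ 60 = $1830.56.

$1830.56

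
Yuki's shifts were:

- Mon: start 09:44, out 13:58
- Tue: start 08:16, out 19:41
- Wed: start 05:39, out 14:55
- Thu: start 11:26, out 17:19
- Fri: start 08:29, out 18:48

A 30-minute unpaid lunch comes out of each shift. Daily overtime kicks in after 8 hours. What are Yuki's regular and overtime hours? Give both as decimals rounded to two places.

Mon: 09:44–13:58 = 4 h 14 min; less 30 min break → 3 h 44 min
Tue: 08:16–19:41 = 11 h 25 min; less 30 min break → 10 h 55 min
Wed: 05:39–14:55 = 9 h 16 min; less 30 min break → 8 h 46 min
Thu: 11:26–17:19 = 5 h 53 min; less 30 min break → 5 h 23 min
Fri: 08:29–18:48 = 10 h 19 min; less 30 min break → 9 h 49 min
Mon reg 3 h 44 min / OT 0 h 0 min; Tue reg 8 h 0 min / OT 2 h 55 min; Wed reg 8 h 0 min / OT 0 h 46 min; Thu reg 5 h 23 min / OT 0 h 0 min; Fri reg 8 h 0 min / OT 1 h 49 min.
Totals: regular 33 h 7 min, overtime 5 h 30 min.

Regular 33.12 hours, overtime 5.50 hours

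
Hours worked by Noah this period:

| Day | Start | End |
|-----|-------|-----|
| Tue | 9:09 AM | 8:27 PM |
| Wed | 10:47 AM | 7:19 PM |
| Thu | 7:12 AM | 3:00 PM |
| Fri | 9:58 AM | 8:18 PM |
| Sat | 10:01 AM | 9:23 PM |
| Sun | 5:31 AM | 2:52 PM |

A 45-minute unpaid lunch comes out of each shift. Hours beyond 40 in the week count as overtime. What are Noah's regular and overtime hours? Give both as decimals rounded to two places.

Regular 40.00 hours, overtime 14.18 hours

Tue: 9:09 AM–8:27 PM = 11 h 18 min; less 45 min break → 10 h 33 min
Wed: 10:47 AM–7:19 PM = 8 h 32 min; less 45 min break → 7 h 47 min
Thu: 7:12 AM–3:00 PM = 7 h 48 min; less 45 min break → 7 h 3 min
Fri: 9:58 AM–8:18 PM = 10 h 20 min; less 45 min break → 9 h 35 min
Sat: 10:01 AM–9:23 PM = 11 h 22 min; less 45 min break → 10 h 37 min
Sun: 5:31 AM–2:52 PM = 9 h 21 min; less 45 min break → 8 h 36 min
Total worked: 54 h 11 min = 54.18 h.
Threshold 40 h → overtime 14 h 11 min, regular 40 h 0 min.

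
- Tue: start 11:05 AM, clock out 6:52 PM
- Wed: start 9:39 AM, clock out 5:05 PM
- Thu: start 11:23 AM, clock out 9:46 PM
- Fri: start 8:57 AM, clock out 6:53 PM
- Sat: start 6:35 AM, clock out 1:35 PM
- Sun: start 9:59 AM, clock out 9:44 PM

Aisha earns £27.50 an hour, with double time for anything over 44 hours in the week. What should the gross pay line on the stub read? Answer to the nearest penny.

Tue: 11:05 AM–6:52 PM = 7 h 47 min
Wed: 9:39 AM–5:05 PM = 7 h 26 min
Thu: 11:23 AM–9:46 PM = 10 h 23 min
Fri: 8:57 AM–6:53 PM = 9 h 56 min
Sat: 6:35 AM–1:35 PM = 7 h 0 min
Sun: 9:59 AM–9:44 PM = 11 h 45 min
Total worked: 54 h 17 min = 3257 min.
Regular 44 h 0 min = 2640 min at £27.50/h; overtime 10 h 17 min = 617 min at £55.00/h.
Pay = (2640 × £27.50 + 617 × £55.00) ÷ 60 = £1775.58.

£1775.58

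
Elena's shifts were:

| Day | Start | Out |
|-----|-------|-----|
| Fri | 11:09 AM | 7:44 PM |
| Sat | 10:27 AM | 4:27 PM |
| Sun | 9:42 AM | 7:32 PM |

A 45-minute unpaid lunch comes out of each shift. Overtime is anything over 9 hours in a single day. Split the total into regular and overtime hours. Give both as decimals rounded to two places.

Regular 22.08 hours, overtime 0.08 hours

Fri: 11:09 AM–7:44 PM = 8 h 35 min; less 45 min break → 7 h 50 min
Sat: 10:27 AM–4:27 PM = 6 h 0 min; less 45 min break → 5 h 15 min
Sun: 9:42 AM–7:32 PM = 9 h 50 min; less 45 min break → 9 h 5 min
Fri reg 7 h 50 min / OT 0 h 0 min; Sat reg 5 h 15 min / OT 0 h 0 min; Sun reg 9 h 0 min / OT 0 h 5 min.
Totals: regular 22 h 5 min, overtime 0 h 5 min.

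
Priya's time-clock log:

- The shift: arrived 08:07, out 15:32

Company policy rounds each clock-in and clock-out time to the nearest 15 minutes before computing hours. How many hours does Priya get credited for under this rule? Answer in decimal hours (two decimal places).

7.50 hours

The shift: in 08:07→08:00, out 15:32→15:30; 7 h 30 min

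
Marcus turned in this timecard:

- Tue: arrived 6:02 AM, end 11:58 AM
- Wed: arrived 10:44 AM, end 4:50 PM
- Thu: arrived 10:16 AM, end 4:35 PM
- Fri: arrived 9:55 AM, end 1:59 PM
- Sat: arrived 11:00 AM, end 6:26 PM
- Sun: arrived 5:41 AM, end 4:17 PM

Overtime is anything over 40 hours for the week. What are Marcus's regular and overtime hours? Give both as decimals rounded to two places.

Regular 40.00 hours, overtime 0.45 hours

Tue: 6:02 AM–11:58 AM = 5 h 56 min
Wed: 10:44 AM–4:50 PM = 6 h 6 min
Thu: 10:16 AM–4:35 PM = 6 h 19 min
Fri: 9:55 AM–1:59 PM = 4 h 4 min
Sat: 11:00 AM–6:26 PM = 7 h 26 min
Sun: 5:41 AM–4:17 PM = 10 h 36 min
Total worked: 40 h 27 min = 40.45 h.
Threshold 40 h → overtime 0 h 27 min, regular 40 h 0 min.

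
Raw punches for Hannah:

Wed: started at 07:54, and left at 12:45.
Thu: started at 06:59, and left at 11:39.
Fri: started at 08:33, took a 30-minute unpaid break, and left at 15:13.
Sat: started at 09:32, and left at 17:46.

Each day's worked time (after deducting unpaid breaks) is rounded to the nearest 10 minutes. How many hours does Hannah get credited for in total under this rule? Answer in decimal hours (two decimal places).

Wed: 07:54–12:45 = 4 h 51 min → rounds to 4 h 50 min
Thu: 06:59–11:39 = 4 h 40 min → rounds to 4 h 40 min
Fri: 08:33–15:13 = 6 h 40 min − 30 min = 6 h 10 min → rounds to 6 h 10 min
Sat: 09:32–17:46 = 8 h 14 min → rounds to 8 h 10 min
Total credited: 23 h 50 min.

23.83 hours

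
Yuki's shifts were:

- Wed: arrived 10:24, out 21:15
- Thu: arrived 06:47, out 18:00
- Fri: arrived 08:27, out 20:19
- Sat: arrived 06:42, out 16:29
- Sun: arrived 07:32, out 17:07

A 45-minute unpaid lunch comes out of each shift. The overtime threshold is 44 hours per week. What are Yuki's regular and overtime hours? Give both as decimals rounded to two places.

Regular 44.00 hours, overtime 5.55 hours

Wed: 10:24–21:15 = 10 h 51 min; less 45 min break → 10 h 6 min
Thu: 06:47–18:00 = 11 h 13 min; less 45 min break → 10 h 28 min
Fri: 08:27–20:19 = 11 h 52 min; less 45 min break → 11 h 7 min
Sat: 06:42–16:29 = 9 h 47 min; less 45 min break → 9 h 2 min
Sun: 07:32–17:07 = 9 h 35 min; less 45 min break → 8 h 50 min
Total worked: 49 h 33 min = 49.55 h.
Threshold 44 h → overtime 5 h 33 min, regular 44 h 0 min.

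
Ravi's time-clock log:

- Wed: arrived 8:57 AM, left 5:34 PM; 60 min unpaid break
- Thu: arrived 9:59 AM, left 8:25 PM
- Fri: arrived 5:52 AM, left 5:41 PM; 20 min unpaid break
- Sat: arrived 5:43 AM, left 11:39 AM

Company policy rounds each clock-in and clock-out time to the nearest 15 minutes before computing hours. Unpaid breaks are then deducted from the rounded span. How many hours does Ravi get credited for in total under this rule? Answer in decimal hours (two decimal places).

Wed: in 8:57 AM→9:00 AM, out 5:34 PM→5:30 PM; 8 h 30 min − 60 min = 7 h 30 min
Thu: in 9:59 AM→10:00 AM, out 8:25 PM→8:30 PM; 10 h 30 min
Fri: in 5:52 AM→5:45 AM, out 5:41 PM→5:45 PM; 12 h 0 min − 20 min = 11 h 40 min
Sat: in 5:43 AM→5:45 AM, out 11:39 AM→11:45 AM; 6 h 0 min
Total credited: 35 h 40 min.

35.67 hours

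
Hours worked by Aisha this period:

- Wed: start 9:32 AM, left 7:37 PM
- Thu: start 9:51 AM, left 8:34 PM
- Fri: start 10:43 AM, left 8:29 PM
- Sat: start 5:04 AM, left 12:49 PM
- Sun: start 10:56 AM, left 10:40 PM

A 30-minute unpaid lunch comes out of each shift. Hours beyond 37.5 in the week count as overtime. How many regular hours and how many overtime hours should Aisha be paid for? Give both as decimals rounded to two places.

Wed: 9:32 AM–7:37 PM = 10 h 5 min; less 30 min break → 9 h 35 min
Thu: 9:51 AM–8:34 PM = 10 h 43 min; less 30 min break → 10 h 13 min
Fri: 10:43 AM–8:29 PM = 9 h 46 min; less 30 min break → 9 h 16 min
Sat: 5:04 AM–12:49 PM = 7 h 45 min; less 30 min break → 7 h 15 min
Sun: 10:56 AM–10:40 PM = 11 h 44 min; less 30 min break → 11 h 14 min
Total worked: 47 h 33 min = 47.55 h.
Threshold 37.5 h → overtime 10 h 3 min, regular 37 h 30 min.

Regular 37.50 hours, overtime 10.05 hours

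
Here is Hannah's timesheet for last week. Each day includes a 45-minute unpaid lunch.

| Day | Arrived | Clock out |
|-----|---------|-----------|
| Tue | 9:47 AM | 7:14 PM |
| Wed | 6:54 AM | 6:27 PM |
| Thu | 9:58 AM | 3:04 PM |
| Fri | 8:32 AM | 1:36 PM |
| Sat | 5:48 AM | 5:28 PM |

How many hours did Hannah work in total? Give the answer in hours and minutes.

Tue: 9:47 AM–7:14 PM = 9 h 27 min; less 45 min break → 8 h 42 min
Wed: 6:54 AM–6:27 PM = 11 h 33 min; less 45 min break → 10 h 48 min
Thu: 9:58 AM–3:04 PM = 5 h 6 min; less 45 min break → 4 h 21 min
Fri: 8:32 AM–1:36 PM = 5 h 4 min; less 45 min break → 4 h 19 min
Sat: 5:48 AM–5:28 PM = 11 h 40 min; less 45 min break → 10 h 55 min
Total: 8 h 42 min + 10 h 48 min + 4 h 21 min + 4 h 19 min + 10 h 55 min = 39 h 5 min.

39 h 5 min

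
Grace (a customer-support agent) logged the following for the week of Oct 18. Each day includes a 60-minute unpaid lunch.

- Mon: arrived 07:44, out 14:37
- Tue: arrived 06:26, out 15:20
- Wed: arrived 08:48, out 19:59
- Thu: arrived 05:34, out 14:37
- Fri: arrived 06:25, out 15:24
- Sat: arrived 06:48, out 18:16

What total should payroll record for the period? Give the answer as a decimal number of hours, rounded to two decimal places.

50.47 hours

Mon: 07:44–14:37 = 6 h 53 min; less 60 min break → 5 h 53 min
Tue: 06:26–15:20 = 8 h 54 min; less 60 min break → 7 h 54 min
Wed: 08:48–19:59 = 11 h 11 min; less 60 min break → 10 h 11 min
Thu: 05:34–14:37 = 9 h 3 min; less 60 min break → 8 h 3 min
Fri: 06:25–15:24 = 8 h 59 min; less 60 min break → 7 h 59 min
Sat: 06:48–18:16 = 11 h 28 min; less 60 min break → 10 h 28 min
Total: 5 h 53 min + 7 h 54 min + 10 h 11 min + 8 h 3 min + 7 h 59 min + 10 h 28 min = 50 h 28 min.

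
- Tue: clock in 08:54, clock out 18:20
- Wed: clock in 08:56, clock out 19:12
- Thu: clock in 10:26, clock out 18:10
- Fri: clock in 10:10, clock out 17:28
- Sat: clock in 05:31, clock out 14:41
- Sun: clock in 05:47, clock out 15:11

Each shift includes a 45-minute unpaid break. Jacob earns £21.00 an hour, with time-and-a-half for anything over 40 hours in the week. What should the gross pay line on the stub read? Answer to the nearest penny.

£1117.20

Tue: 08:54–18:20 = 9 h 26 min; less 45 min break → 8 h 41 min
Wed: 08:56–19:12 = 10 h 16 min; less 45 min break → 9 h 31 min
Thu: 10:26–18:10 = 7 h 44 min; less 45 min break → 6 h 59 min
Fri: 10:10–17:28 = 7 h 18 min; less 45 min break → 6 h 33 min
Sat: 05:31–14:41 = 9 h 10 min; less 45 min break → 8 h 25 min
Sun: 05:47–15:11 = 9 h 24 min; less 45 min break → 8 h 39 min
Total worked: 48 h 48 min = 2928 min.
Regular 40 h 0 min = 2400 min at £21.00/h; overtime 8 h 48 min = 528 min at £31.50/h.
Pay = (2400 × £21.00 + 528 × £31.50) ÷ 60 = £1117.20.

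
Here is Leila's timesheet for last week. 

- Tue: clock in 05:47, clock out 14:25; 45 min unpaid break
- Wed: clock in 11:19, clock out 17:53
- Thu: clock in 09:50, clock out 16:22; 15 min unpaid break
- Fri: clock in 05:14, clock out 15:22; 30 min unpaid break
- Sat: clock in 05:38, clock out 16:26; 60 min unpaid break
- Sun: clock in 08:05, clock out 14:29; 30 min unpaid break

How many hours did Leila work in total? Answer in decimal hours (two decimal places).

46.07 hours

Tue: 05:47–14:25 = 8 h 38 min; less 45 min break → 7 h 53 min
Wed: 11:19–17:53 = 6 h 34 min
Thu: 09:50–16:22 = 6 h 32 min; less 15 min break → 6 h 17 min
Fri: 05:14–15:22 = 10 h 8 min; less 30 min break → 9 h 38 min
Sat: 05:38–16:26 = 10 h 48 min; less 60 min break → 9 h 48 min
Sun: 08:05–14:29 = 6 h 24 min; less 30 min break → 5 h 54 min
Total: 7 h 53 min + 6 h 34 min + 6 h 17 min + 9 h 38 min + 9 h 48 min + 5 h 54 min = 46 h 4 min.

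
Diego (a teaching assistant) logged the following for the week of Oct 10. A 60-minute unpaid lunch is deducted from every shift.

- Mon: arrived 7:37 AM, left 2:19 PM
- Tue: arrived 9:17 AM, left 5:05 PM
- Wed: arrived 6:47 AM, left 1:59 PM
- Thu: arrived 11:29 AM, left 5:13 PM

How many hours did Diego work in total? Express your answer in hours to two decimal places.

23.43 hours

Mon: 7:37 AM–2:19 PM = 6 h 42 min; less 60 min break → 5 h 42 min
Tue: 9:17 AM–5:05 PM = 7 h 48 min; less 60 min break → 6 h 48 min
Wed: 6:47 AM–1:59 PM = 7 h 12 min; less 60 min break → 6 h 12 min
Thu: 11:29 AM–5:13 PM = 5 h 44 min; less 60 min break → 4 h 44 min
Total: 5 h 42 min + 6 h 48 min + 6 h 12 min + 4 h 44 min = 23 h 26 min.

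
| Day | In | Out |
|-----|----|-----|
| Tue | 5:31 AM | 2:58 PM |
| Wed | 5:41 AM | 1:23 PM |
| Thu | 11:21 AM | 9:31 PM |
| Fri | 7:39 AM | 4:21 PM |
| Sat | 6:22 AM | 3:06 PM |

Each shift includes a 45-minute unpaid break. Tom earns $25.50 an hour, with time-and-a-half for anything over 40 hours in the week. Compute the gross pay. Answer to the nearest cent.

$1058.25

Tue: 5:31 AM–2:58 PM = 9 h 27 min; less 45 min break → 8 h 42 min
Wed: 5:41 AM–1:23 PM = 7 h 42 min; less 45 min break → 6 h 57 min
Thu: 11:21 AM–9:31 PM = 10 h 10 min; less 45 min break → 9 h 25 min
Fri: 7:39 AM–4:21 PM = 8 h 42 min; less 45 min break → 7 h 57 min
Sat: 6:22 AM–3:06 PM = 8 h 44 min; less 45 min break → 7 h 59 min
Total worked: 41 h 0 min = 2460 min.
Regular 40 h 0 min = 2400 min at $25.50/h; overtime 1 h 0 min = 60 min at $38.25/h.
Pay = (2400 × $25.50 + 60 × $38.25) ÷ 60 = $1058.25.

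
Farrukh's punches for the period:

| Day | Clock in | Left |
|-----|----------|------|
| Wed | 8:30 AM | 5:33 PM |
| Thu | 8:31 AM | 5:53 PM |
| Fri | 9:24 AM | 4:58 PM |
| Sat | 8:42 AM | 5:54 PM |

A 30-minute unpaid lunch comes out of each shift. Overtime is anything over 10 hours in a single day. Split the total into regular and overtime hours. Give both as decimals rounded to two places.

Regular 33.18 hours, overtime 0.00 hours

Wed: 8:30 AM–5:33 PM = 9 h 3 min; less 30 min break → 8 h 33 min
Thu: 8:31 AM–5:53 PM = 9 h 22 min; less 30 min break → 8 h 52 min
Fri: 9:24 AM–4:58 PM = 7 h 34 min; less 30 min break → 7 h 4 min
Sat: 8:42 AM–5:54 PM = 9 h 12 min; less 30 min break → 8 h 42 min
Wed reg 8 h 33 min / OT 0 h 0 min; Thu reg 8 h 52 min / OT 0 h 0 min; Fri reg 7 h 4 min / OT 0 h 0 min; Sat reg 8 h 42 min / OT 0 h 0 min.
Totals: regular 33 h 11 min, overtime 0 h 0 min.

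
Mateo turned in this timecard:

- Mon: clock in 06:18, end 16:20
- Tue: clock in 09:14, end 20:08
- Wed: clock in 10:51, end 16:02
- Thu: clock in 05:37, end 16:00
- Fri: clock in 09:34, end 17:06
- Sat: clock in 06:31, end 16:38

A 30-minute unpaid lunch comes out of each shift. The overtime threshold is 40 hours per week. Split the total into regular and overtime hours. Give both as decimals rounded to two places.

Mon: 06:18–16:20 = 10 h 2 min; less 30 min break → 9 h 32 min
Tue: 09:14–20:08 = 10 h 54 min; less 30 min break → 10 h 24 min
Wed: 10:51–16:02 = 5 h 11 min; less 30 min break → 4 h 41 min
Thu: 05:37–16:00 = 10 h 23 min; less 30 min break → 9 h 53 min
Fri: 09:34–17:06 = 7 h 32 min; less 30 min break → 7 h 2 min
Sat: 06:31–16:38 = 10 h 7 min; less 30 min break → 9 h 37 min
Total worked: 51 h 9 min = 51.15 h.
Threshold 40 h → overtime 11 h 9 min, regular 40 h 0 min.

Regular 40.00 hours, overtime 11.15 hours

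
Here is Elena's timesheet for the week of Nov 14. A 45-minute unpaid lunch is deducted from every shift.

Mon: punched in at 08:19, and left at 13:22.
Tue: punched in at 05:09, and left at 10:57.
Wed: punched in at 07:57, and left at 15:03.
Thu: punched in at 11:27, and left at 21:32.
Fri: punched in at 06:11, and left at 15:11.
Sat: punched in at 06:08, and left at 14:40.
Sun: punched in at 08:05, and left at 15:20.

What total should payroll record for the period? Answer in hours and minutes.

47 h 34 min

Mon: 08:19–13:22 = 5 h 3 min; less 45 min break → 4 h 18 min
Tue: 05:09–10:57 = 5 h 48 min; less 45 min break → 5 h 3 min
Wed: 07:57–15:03 = 7 h 6 min; less 45 min break → 6 h 21 min
Thu: 11:27–21:32 = 10 h 5 min; less 45 min break → 9 h 20 min
Fri: 06:11–15:11 = 9 h 0 min; less 45 min break → 8 h 15 min
Sat: 06:08–14:40 = 8 h 32 min; less 45 min break → 7 h 47 min
Sun: 08:05–15:20 = 7 h 15 min; less 45 min break → 6 h 30 min
Total: 4 h 18 min + 5 h 3 min + 6 h 21 min + 9 h 20 min + 8 h 15 min + 7 h 47 min + 6 h 30 min = 47 h 34 min.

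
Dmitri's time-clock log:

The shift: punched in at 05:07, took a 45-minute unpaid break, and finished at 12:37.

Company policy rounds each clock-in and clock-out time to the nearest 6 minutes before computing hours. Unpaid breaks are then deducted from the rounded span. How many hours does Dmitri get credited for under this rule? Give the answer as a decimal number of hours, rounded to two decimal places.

6.75 hours

The shift: in 05:07→05:06, out 12:37→12:36; 7 h 30 min − 45 min = 6 h 45 min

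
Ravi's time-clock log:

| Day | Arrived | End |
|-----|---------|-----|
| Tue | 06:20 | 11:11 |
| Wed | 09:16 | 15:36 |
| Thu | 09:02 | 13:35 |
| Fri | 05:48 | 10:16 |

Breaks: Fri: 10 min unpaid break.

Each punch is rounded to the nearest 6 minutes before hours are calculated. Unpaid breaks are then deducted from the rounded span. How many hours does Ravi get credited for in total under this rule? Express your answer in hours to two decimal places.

Tue: in 06:20→06:18, out 11:11→11:12; 4 h 54 min
Wed: in 09:16→09:18, out 15:36→15:36; 6 h 18 min
Thu: in 09:02→09:00, out 13:35→13:36; 4 h 36 min
Fri: in 05:48→05:48, out 10:16→10:18; 4 h 30 min − 10 min = 4 h 20 min
Total credited: 20 h 8 min.

20.13 hours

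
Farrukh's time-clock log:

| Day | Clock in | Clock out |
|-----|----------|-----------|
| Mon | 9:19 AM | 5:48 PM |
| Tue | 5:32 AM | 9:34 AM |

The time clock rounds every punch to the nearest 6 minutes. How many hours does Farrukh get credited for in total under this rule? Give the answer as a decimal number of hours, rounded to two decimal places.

Mon: in 9:19 AM→9:18 AM, out 5:48 PM→5:48 PM; 8 h 30 min
Tue: in 5:32 AM→5:30 AM, out 9:34 AM→9:36 AM; 4 h 6 min
Total credited: 12 h 36 min.

12.60 hours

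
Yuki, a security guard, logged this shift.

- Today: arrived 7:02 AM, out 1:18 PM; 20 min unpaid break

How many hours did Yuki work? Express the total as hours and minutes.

5 h 56 min

Today: 7:02 AM–1:18 PM = 6 h 16 min; less 20 min break → 5 h 56 min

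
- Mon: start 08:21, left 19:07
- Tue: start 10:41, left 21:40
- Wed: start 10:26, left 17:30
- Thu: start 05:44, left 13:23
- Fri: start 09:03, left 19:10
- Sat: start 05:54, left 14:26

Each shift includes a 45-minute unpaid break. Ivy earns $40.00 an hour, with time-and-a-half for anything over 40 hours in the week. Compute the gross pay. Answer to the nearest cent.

Mon: 08:21–19:07 = 10 h 46 min; less 45 min break → 10 h 1 min
Tue: 10:41–21:40 = 10 h 59 min; less 45 min break → 10 h 14 min
Wed: 10:26–17:30 = 7 h 4 min; less 45 min break → 6 h 19 min
Thu: 05:44–13:23 = 7 h 39 min; less 45 min break → 6 h 54 min
Fri: 09:03–19:10 = 10 h 7 min; less 45 min break → 9 h 22 min
Sat: 05:54–14:26 = 8 h 32 min; less 45 min break → 7 h 47 min
Total worked: 50 h 37 min = 3037 min.
Regular 40 h 0 min = 2400 min at $40.00/h; overtime 10 h 37 min = 637 min at $60.00/h.
Pay = (2400 × $40.00 + 637 × $60.00) ÷ 60 = $2237.00.

$2237.00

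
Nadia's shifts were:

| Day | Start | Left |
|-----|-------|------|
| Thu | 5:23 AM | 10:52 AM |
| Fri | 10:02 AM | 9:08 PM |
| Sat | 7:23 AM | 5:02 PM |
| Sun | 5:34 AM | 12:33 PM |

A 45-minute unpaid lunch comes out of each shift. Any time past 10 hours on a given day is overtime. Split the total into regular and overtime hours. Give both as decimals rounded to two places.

Thu: 5:23 AM–10:52 AM = 5 h 29 min; less 45 min break → 4 h 44 min
Fri: 10:02 AM–9:08 PM = 11 h 6 min; less 45 min break → 10 h 21 min
Sat: 7:23 AM–5:02 PM = 9 h 39 min; less 45 min break → 8 h 54 min
Sun: 5:34 AM–12:33 PM = 6 h 59 min; less 45 min break → 6 h 14 min
Thu reg 4 h 44 min / OT 0 h 0 min; Fri reg 10 h 0 min / OT 0 h 21 min; Sat reg 8 h 54 min / OT 0 h 0 min; Sun reg 6 h 14 min / OT 0 h 0 min.
Totals: regular 29 h 52 min, overtime 0 h 21 min.

Regular 29.87 hours, overtime 0.35 hours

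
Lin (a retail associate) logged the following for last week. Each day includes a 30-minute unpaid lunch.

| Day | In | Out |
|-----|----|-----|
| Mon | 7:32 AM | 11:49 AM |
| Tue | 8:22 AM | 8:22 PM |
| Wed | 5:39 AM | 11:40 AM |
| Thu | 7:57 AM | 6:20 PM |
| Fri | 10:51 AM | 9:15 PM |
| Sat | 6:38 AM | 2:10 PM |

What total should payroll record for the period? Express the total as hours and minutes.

Mon: 7:32 AM–11:49 AM = 4 h 17 min; less 30 min break → 3 h 47 min
Tue: 8:22 AM–8:22 PM = 12 h 0 min; less 30 min break → 11 h 30 min
Wed: 5:39 AM–11:40 AM = 6 h 1 min; less 30 min break → 5 h 31 min
Thu: 7:57 AM–6:20 PM = 10 h 23 min; less 30 min break → 9 h 53 min
Fri: 10:51 AM–9:15 PM = 10 h 24 min; less 30 min break → 9 h 54 min
Sat: 6:38 AM–2:10 PM = 7 h 32 min; less 30 min break → 7 h 2 min
Total: 3 h 47 min + 11 h 30 min + 5 h 31 min + 9 h 53 min + 9 h 54 min + 7 h 2 min = 47 h 37 min.

47 h 37 min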